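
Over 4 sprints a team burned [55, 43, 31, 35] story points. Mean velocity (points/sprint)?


Formula: Avg velocity = Total points / Number of sprints
Points: [55, 43, 31, 35]
Sum = 55 + 43 + 31 + 35 = 164
Avg velocity = 164 / 4 = 41.0 points/sprint

41.0 points/sprint


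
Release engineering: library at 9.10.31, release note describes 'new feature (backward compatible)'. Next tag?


Current: 9.10.31
Change category: 'new feature (backward compatible)' → minor bump
SemVer rule: minor bump → increment MINOR, reset PATCH to 0 (MAJOR unchanged)
New: 9.11.0

9.11.0


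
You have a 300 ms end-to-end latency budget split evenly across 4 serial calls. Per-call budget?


Formula: per_stage = total_budget / stages
per_stage = 300 / 4
per_stage = 75.0 ms

75.0 ms


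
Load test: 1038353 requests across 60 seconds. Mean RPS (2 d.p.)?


Formula: throughput = requests / seconds
throughput = 1038353 / 60
throughput = 17305.88 requests/second

17305.88 requests/second


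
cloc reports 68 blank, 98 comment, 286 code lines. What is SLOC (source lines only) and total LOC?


Total LOC = blank + comment + code
Total LOC = 68 + 98 + 286 = 452
SLOC (source only) = code = 286

Total LOC: 452, SLOC: 286


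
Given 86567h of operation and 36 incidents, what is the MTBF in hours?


Formula: MTBF = Total operating time / Number of failures
MTBF = 86567 / 36
MTBF = 2404.64 hours

2404.64 hours


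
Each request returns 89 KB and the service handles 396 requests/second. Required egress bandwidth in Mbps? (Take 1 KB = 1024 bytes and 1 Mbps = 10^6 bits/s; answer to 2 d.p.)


Formula: Mbps = payload_bytes * RPS * 8 / 1e6
Payload per request = 89 KB = 89 * 1024 = 91136 bytes
Total bytes/sec = 91136 * 396 = 36089856
Total bits/sec = 36089856 * 8 = 288718848
Mbps = 288718848 / 1e6 = 288.72

288.72 Mbps


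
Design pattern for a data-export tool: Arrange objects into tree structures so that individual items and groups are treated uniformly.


This matches the Composite pattern

Composite


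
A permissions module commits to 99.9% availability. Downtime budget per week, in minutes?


Formula: allowed downtime = period * (100 - SLA) / 100
Period (week) = 10080 minutes
Unavailability fraction = (100 - 99.9) / 100
Allowed downtime = 10080 * (100 - 99.9) / 100
Allowed downtime = 10.08 minutes

10.08 minutes


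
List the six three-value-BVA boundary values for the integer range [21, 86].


Range: [21, 86]
Boundaries: just below min, min, min+1, max-1, max, just above max
Values: [20, 21, 22, 85, 86, 87]

[20, 21, 22, 85, 86, 87]


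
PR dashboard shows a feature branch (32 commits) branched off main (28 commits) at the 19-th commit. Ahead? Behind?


Common ancestor: commit #19
feature commits after divergence: 32 - 19 = 13
main commits after divergence: 28 - 19 = 9
feature is 13 commits ahead of main
main is 9 commits ahead of feature

feature ahead: 13, main ahead: 9


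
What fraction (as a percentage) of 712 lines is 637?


Coverage = covered / total * 100
Coverage = 637 / 712 * 100
Coverage = 89.47%

89.47%


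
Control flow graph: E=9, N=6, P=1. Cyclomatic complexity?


Formula: V(G) = E - N + 2P
V(G) = 9 - 6 + 2*1
V(G) = 3 + 2
V(G) = 5

5


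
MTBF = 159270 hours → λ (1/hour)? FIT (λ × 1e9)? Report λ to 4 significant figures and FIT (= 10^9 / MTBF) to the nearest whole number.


Formula: λ = 1 / MTBF; FIT = λ × 1e9 = 1e9 / MTBF
λ = 1 / 159270 ≈ 6.279e-06 failures/hour
FIT = 1e9 / 159270 ≈ 6279 failures per 1e9 hours (nearest whole number)

λ = 6.279e-06 /h, FIT = 6279


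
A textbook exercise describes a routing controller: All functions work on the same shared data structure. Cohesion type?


Reasoning: Functions share data
Type: Communicational cohesion

Communicational cohesion


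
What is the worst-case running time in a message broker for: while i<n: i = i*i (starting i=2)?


Reasoning: squaring drives double-exponential growth; iterations ~ log log n
Complexity: O(log log n)

O(log log n)


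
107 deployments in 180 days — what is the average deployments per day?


Formula: deployments per day = releases / days
= 107 / 180
= 0.594 deploys/day
(equivalently, 4.16 deploys/week)

0.594 deploys/day


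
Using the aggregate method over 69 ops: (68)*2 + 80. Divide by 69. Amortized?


Formula: Amortized cost = Total cost / Operations
Total cost = (68 * 2) + (1 * 80)
Total cost = 136 + 80 = 216
Amortized = 216 / 69 = 3.1304

3.1304


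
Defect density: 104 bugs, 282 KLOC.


Defect density = defects / KLOC
Defect density = 104 / 282
Defect density = 0.369 defects/KLOC

0.369 defects/KLOC


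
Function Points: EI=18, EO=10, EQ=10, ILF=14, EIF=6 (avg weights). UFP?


UFP = EI*4 + EO*5 + EQ*4 + ILF*10 + EIF*7
UFP = 18*4 + 10*5 + 10*4 + 14*10 + 6*7
UFP = 72 + 50 + 40 + 140 + 42
UFP = 344

344


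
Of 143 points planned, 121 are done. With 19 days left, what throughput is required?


Formula: Required rate = Remaining points / Days left
Remaining = 143 - 121 = 22 points
Required rate = 22 / 19 = 1.16 points/day

1.16 points/day


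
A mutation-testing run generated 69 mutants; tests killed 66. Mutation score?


Mutation score = killed / total * 100
Mutation score = 66 / 69 * 100
Mutation score = 95.65%

95.65%


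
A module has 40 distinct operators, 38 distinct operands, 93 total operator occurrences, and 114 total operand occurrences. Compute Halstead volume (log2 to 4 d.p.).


Formula: V = N * log2(η), where N = N1 + N2 and η = η1 + η2
η = 40 + 38 = 78
N = 93 + 114 = 207
log2(78) ≈ 6.2854
V = 207 * 6.2854 = 1301.08

1301.08


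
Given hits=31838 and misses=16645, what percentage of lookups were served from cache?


Formula: hit rate = hits / (hits + misses) * 100
hit rate = 31838 / (31838 + 16645) * 100
hit rate = 31838 / 48483 * 100
hit rate = 65.67%

65.67%


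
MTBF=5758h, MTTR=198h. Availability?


Availability = MTBF / (MTBF + MTTR)
Availability = 5758 / (5758 + 198)
Availability = 5758 / 5956
Availability = 96.6756%

96.6756%


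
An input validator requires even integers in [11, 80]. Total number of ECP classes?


Constraint: even integers in [11, 80]
Class 1: x < 11 — out-of-range invalid
Class 2: x in [11,80] but odd — wrong type invalid
Class 3: x in [11,80] and even — valid
Class 4: x > 80 — out-of-range invalid
Total equivalence classes: 4

4 equivalence classes


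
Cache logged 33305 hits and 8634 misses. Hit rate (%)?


Formula: hit rate = hits / (hits + misses) * 100
hit rate = 33305 / (33305 + 8634) * 100
hit rate = 33305 / 41939 * 100
hit rate = 79.41%

79.41%


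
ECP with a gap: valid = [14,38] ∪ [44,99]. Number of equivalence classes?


Valid ranges: [14,38] and [44,99]
Class 1: x < 14 — invalid
Class 2: 14 ≤ x ≤ 38 — valid
Class 3: 38 < x < 44 — invalid (gap between ranges)
Class 4: 44 ≤ x ≤ 99 — valid
Class 5: x > 99 — invalid
Total equivalence classes: 5

5 equivalence classes


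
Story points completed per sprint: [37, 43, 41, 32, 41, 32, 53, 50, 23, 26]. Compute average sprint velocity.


Formula: Avg velocity = Total points / Number of sprints
Points: [37, 43, 41, 32, 41, 32, 53, 50, 23, 26]
Sum = 37 + 43 + 41 + 32 + 41 + 32 + 53 + 50 + 23 + 26 = 378
Avg velocity = 378 / 10 = 37.8 points/sprint

37.8 points/sprint


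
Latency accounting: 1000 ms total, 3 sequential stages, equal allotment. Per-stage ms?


Formula: per_stage = total_budget / stages
per_stage = 1000 / 3
per_stage = 333.33 ms

333.33 ms


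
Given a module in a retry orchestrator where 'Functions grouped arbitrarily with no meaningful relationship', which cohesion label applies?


Reasoning: Worst: random grouping
Type: Coincidental cohesion

Coincidental cohesion


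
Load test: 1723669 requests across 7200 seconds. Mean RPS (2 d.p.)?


Formula: throughput = requests / seconds
throughput = 1723669 / 7200
throughput = 239.4 requests/second

239.4 requests/second


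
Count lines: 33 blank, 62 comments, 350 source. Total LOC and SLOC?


Total LOC = blank + comment + code
Total LOC = 33 + 62 + 350 = 445
SLOC (source only) = code = 350

Total LOC: 445, SLOC: 350


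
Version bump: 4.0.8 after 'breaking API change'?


Current: 4.0.8
Change category: 'breaking API change' → major bump
SemVer rule: major bump → increment MAJOR, reset MINOR and PATCH to 0
New: 5.0.0

5.0.0


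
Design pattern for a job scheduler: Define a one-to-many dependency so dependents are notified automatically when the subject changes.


This matches the Observer pattern

Observer


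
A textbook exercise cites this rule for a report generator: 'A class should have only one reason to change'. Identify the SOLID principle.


This describes the Single Responsibility Principle (SRP)

Single Responsibility Principle (SRP)


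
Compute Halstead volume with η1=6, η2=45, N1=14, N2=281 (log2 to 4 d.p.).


Formula: V = N * log2(η), where N = N1 + N2 and η = η1 + η2
η = 6 + 45 = 51
N = 14 + 281 = 295
log2(51) ≈ 5.6724
V = 295 * 5.6724 = 1673.36

1673.36


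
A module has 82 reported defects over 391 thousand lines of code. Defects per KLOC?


Defect density = defects / KLOC
Defect density = 82 / 391
Defect density = 0.21 defects/KLOC

0.21 defects/KLOC


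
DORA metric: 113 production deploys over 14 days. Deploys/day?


Formula: deployments per day = releases / days
= 113 / 14
= 8.071 deploys/day
(equivalently, 56.5 deploys/week)

8.071 deploys/day


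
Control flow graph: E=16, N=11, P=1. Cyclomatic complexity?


Formula: V(G) = E - N + 2P
V(G) = 16 - 11 + 2*1
V(G) = 5 + 2
V(G) = 7

7


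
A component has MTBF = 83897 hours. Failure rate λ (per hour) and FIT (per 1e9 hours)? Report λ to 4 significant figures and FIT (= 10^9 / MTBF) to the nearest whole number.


Formula: λ = 1 / MTBF; FIT = λ × 1e9 = 1e9 / MTBF
λ = 1 / 83897 ≈ 1.192e-05 failures/hour
FIT = 1e9 / 83897 ≈ 11919 failures per 1e9 hours (nearest whole number)

λ = 1.192e-05 /h, FIT = 11919


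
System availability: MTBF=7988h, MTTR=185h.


Availability = MTBF / (MTBF + MTTR)
Availability = 7988 / (7988 + 185)
Availability = 7988 / 8173
Availability = 97.7364%

97.7364%


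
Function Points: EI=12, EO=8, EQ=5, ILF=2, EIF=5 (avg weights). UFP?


UFP = EI*4 + EO*5 + EQ*4 + ILF*10 + EIF*7
UFP = 12*4 + 8*5 + 5*4 + 2*10 + 5*7
UFP = 48 + 40 + 20 + 20 + 35
UFP = 163

163


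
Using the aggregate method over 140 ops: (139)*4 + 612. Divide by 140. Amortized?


Formula: Amortized cost = Total cost / Operations
Total cost = (139 * 4) + (1 * 612)
Total cost = 556 + 612 = 1168
Amortized = 1168 / 140 = 8.3429

8.3429


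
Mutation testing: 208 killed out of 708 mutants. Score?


Mutation score = killed / total * 100
Mutation score = 208 / 708 * 100
Mutation score = 29.38%

29.38%


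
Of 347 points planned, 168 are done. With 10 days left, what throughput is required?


Formula: Required rate = Remaining points / Days left
Remaining = 347 - 168 = 179 points
Required rate = 179 / 10 = 17.9 points/day

17.9 points/day


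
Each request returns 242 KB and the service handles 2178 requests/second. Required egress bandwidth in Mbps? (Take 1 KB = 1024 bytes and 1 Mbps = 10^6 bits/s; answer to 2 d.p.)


Formula: Mbps = payload_bytes * RPS * 8 / 1e6
Payload per request = 242 KB = 242 * 1024 = 247808 bytes
Total bytes/sec = 247808 * 2178 = 539725824
Total bits/sec = 539725824 * 8 = 4317806592
Mbps = 4317806592 / 1e6 = 4317.81

4317.81 Mbps


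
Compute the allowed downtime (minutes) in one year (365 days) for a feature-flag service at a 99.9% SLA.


Formula: allowed downtime = period * (100 - SLA) / 100
Period (year (365 days)) = 525600 minutes
Unavailability fraction = (100 - 99.9) / 100
Allowed downtime = 525600 * (100 - 99.9) / 100
Allowed downtime = 525.6 minutes

525.6 minutes


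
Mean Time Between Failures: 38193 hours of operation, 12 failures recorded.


Formula: MTBF = Total operating time / Number of failures
MTBF = 38193 / 12
MTBF = 3182.75 hours

3182.75 hours


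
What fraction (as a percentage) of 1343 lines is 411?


Coverage = covered / total * 100
Coverage = 411 / 1343 * 100
Coverage = 30.6%

30.6%


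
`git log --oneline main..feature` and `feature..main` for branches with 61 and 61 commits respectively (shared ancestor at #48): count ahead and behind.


Common ancestor: commit #48
feature commits after divergence: 61 - 48 = 13
main commits after divergence: 61 - 48 = 13
feature is 13 commits ahead of main
main is 13 commits ahead of feature

feature ahead: 13, main ahead: 13


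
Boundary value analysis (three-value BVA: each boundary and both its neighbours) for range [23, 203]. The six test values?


Range: [23, 203]
Boundaries: just below min, min, min+1, max-1, max, just above max
Values: [22, 23, 24, 202, 203, 204]

[22, 23, 24, 202, 203, 204]


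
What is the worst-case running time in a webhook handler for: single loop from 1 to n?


Reasoning: one pass through n items
Complexity: O(n)

O(n)


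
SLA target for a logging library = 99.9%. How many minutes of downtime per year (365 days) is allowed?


Formula: allowed downtime = period * (100 - SLA) / 100
Period (year (365 days)) = 525600 minutes
Unavailability fraction = (100 - 99.9) / 100
Allowed downtime = 525600 * (100 - 99.9) / 100
Allowed downtime = 525.6 minutes

525.6 minutes


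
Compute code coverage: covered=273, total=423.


Coverage = covered / total * 100
Coverage = 273 / 423 * 100
Coverage = 64.54%

64.54%


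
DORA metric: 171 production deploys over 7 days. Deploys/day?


Formula: deployments per day = releases / days
= 171 / 7
= 24.429 deploys/day
(equivalently, 171.0 deploys/week)

24.429 deploys/day


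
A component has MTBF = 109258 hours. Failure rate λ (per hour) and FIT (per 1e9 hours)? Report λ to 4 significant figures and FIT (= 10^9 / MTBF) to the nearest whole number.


Formula: λ = 1 / MTBF; FIT = λ × 1e9 = 1e9 / MTBF
λ = 1 / 109258 ≈ 9.153e-06 failures/hour
FIT = 1e9 / 109258 ≈ 9153 failures per 1e9 hours (nearest whole number)

λ = 9.153e-06 /h, FIT = 9153


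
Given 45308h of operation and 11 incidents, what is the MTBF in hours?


Formula: MTBF = Total operating time / Number of failures
MTBF = 45308 / 11
MTBF = 4118.91 hours

4118.91 hours


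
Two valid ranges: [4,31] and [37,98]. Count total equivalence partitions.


Valid ranges: [4,31] and [37,98]
Class 1: x < 4 — invalid
Class 2: 4 ≤ x ≤ 31 — valid
Class 3: 31 < x < 37 — invalid (gap between ranges)
Class 4: 37 ≤ x ≤ 98 — valid
Class 5: x > 98 — invalid
Total equivalence classes: 5

5 equivalence classes


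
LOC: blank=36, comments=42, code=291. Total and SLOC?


Total LOC = blank + comment + code
Total LOC = 36 + 42 + 291 = 369
SLOC (source only) = code = 291

Total LOC: 369, SLOC: 291


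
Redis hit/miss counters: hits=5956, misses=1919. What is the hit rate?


Formula: hit rate = hits / (hits + misses) * 100
hit rate = 5956 / (5956 + 1919) * 100
hit rate = 5956 / 7875 * 100
hit rate = 75.63%

75.63%


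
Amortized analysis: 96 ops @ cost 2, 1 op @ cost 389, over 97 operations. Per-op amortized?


Formula: Amortized cost = Total cost / Operations
Total cost = (96 * 2) + (1 * 389)
Total cost = 192 + 389 = 581
Amortized = 581 / 97 = 5.9897

5.9897


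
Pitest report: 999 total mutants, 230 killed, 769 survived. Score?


Mutation score = killed / total * 100
Mutation score = 230 / 999 * 100
Mutation score = 23.02%

23.02%


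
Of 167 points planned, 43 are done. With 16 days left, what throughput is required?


Formula: Required rate = Remaining points / Days left
Remaining = 167 - 43 = 124 points
Required rate = 124 / 16 = 7.75 points/day

7.75 points/day


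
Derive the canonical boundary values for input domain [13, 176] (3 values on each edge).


Range: [13, 176]
Boundaries: just below min, min, min+1, max-1, max, just above max
Values: [12, 13, 14, 175, 176, 177]

[12, 13, 14, 175, 176, 177]


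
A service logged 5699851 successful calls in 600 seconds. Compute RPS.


Formula: throughput = requests / seconds
throughput = 5699851 / 600
throughput = 9499.75 requests/second

9499.75 requests/second


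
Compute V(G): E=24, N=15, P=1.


Formula: V(G) = E - N + 2P
V(G) = 24 - 15 + 2*1
V(G) = 9 + 2
V(G) = 11

11


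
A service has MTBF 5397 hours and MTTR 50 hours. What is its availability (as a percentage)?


Availability = MTBF / (MTBF + MTTR)
Availability = 5397 / (5397 + 50)
Availability = 5397 / 5447
Availability = 99.0821%

99.0821%


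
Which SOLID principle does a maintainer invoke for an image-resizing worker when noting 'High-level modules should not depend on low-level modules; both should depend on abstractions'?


This describes the Dependency Inversion Principle (DIP)

Dependency Inversion Principle (DIP)


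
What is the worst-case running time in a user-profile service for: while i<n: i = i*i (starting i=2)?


Reasoning: squaring drives double-exponential growth; iterations ~ log log n
Complexity: O(log log n)

O(log log n)


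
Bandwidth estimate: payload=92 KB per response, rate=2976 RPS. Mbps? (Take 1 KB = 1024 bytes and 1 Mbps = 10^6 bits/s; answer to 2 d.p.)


Formula: Mbps = payload_bytes * RPS * 8 / 1e6
Payload per request = 92 KB = 92 * 1024 = 94208 bytes
Total bytes/sec = 94208 * 2976 = 280363008
Total bits/sec = 280363008 * 8 = 2242904064
Mbps = 2242904064 / 1e6 = 2242.9

2242.9 Mbps


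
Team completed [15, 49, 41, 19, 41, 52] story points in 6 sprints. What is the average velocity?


Formula: Avg velocity = Total points / Number of sprints
Points: [15, 49, 41, 19, 41, 52]
Sum = 15 + 49 + 41 + 19 + 41 + 52 = 217
Avg velocity = 217 / 6 = 36.17 points/sprint

36.17 points/sprint


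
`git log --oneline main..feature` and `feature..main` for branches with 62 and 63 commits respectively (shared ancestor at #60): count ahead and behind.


Common ancestor: commit #60
feature commits after divergence: 62 - 60 = 2
main commits after divergence: 63 - 60 = 3
feature is 2 commits ahead of main
main is 3 commits ahead of feature

feature ahead: 2, main ahead: 3


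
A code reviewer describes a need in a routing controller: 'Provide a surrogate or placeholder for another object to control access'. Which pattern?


This matches the Proxy pattern

Proxy


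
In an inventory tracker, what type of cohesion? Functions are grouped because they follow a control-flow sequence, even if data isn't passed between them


Reasoning: Grouped by order of execution within a routine, not by data flow
Type: Procedural cohesion

Procedural cohesion


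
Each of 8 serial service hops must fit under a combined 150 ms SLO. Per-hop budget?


Formula: per_stage = total_budget / stages
per_stage = 150 / 8
per_stage = 18.75 ms

18.75 ms


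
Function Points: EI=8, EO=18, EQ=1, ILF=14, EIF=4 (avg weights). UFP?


UFP = EI*4 + EO*5 + EQ*4 + ILF*10 + EIF*7
UFP = 8*4 + 18*5 + 1*4 + 14*10 + 4*7
UFP = 32 + 90 + 4 + 140 + 28
UFP = 294

294


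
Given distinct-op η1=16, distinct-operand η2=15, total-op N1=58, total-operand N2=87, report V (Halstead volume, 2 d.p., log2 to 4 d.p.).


Formula: V = N * log2(η), where N = N1 + N2 and η = η1 + η2
η = 16 + 15 = 31
N = 58 + 87 = 145
log2(31) ≈ 4.9542
V = 145 * 4.9542 = 718.36

718.36


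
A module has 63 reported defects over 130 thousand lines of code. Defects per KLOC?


Defect density = defects / KLOC
Defect density = 63 / 130
Defect density = 0.485 defects/KLOC

0.485 defects/KLOC


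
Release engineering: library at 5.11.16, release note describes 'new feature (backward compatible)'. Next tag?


Current: 5.11.16
Change category: 'new feature (backward compatible)' → minor bump
SemVer rule: minor bump → increment MINOR, reset PATCH to 0 (MAJOR unchanged)
New: 5.12.0

5.12.0


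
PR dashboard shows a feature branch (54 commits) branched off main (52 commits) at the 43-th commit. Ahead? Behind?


Common ancestor: commit #43
feature commits after divergence: 54 - 43 = 11
main commits after divergence: 52 - 43 = 9
feature is 11 commits ahead of main
main is 9 commits ahead of feature

feature ahead: 11, main ahead: 9


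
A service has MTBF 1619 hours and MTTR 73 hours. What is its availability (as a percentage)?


Availability = MTBF / (MTBF + MTTR)
Availability = 1619 / (1619 + 73)
Availability = 1619 / 1692
Availability = 95.6856%

95.6856%


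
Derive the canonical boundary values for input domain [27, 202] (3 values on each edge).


Range: [27, 202]
Boundaries: just below min, min, min+1, max-1, max, just above max
Values: [26, 27, 28, 201, 202, 203]

[26, 27, 28, 201, 202, 203]


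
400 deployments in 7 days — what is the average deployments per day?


Formula: deployments per day = releases / days
= 400 / 7
= 57.143 deploys/day
(equivalently, 400.0 deploys/week)

57.143 deploys/day


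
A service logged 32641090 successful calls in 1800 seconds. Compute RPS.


Formula: throughput = requests / seconds
throughput = 32641090 / 1800
throughput = 18133.94 requests/second

18133.94 requests/second


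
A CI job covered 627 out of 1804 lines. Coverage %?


Coverage = covered / total * 100
Coverage = 627 / 1804 * 100
Coverage = 34.76%

34.76%


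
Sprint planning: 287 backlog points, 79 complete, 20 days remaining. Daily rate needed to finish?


Formula: Required rate = Remaining points / Days left
Remaining = 287 - 79 = 208 points
Required rate = 208 / 20 = 10.4 points/day

10.4 points/day


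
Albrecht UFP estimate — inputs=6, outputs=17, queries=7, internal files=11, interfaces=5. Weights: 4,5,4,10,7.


UFP = EI*4 + EO*5 + EQ*4 + ILF*10 + EIF*7
UFP = 6*4 + 17*5 + 7*4 + 11*10 + 5*7
UFP = 24 + 85 + 28 + 110 + 35
UFP = 282

282


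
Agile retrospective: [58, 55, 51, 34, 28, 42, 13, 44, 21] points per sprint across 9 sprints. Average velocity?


Formula: Avg velocity = Total points / Number of sprints
Points: [58, 55, 51, 34, 28, 42, 13, 44, 21]
Sum = 58 + 55 + 51 + 34 + 28 + 42 + 13 + 44 + 21 = 346
Avg velocity = 346 / 9 = 38.44 points/sprint

38.44 points/sprint


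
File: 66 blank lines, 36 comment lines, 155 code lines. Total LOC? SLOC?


Total LOC = blank + comment + code
Total LOC = 66 + 36 + 155 = 257
SLOC (source only) = code = 155

Total LOC: 257, SLOC: 155


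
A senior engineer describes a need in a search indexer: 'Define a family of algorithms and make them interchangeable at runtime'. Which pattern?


This matches the Strategy pattern

Strategy


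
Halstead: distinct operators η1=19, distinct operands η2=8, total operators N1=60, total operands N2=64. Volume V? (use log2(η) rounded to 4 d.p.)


Formula: V = N * log2(η), where N = N1 + N2 and η = η1 + η2
η = 19 + 8 = 27
N = 60 + 64 = 124
log2(27) ≈ 4.7549
V = 124 * 4.7549 = 589.61

589.61


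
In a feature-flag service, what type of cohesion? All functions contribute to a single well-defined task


Reasoning: Best: single purpose
Type: Functional cohesion

Functional cohesion


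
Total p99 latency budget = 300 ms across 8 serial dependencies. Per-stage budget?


Formula: per_stage = total_budget / stages
per_stage = 300 / 8
per_stage = 37.5 ms

37.5 ms


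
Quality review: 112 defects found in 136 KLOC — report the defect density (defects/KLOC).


Defect density = defects / KLOC
Defect density = 112 / 136
Defect density = 0.824 defects/KLOC

0.824 defects/KLOC


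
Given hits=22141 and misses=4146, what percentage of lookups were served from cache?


Formula: hit rate = hits / (hits + misses) * 100
hit rate = 22141 / (22141 + 4146) * 100
hit rate = 22141 / 26287 * 100
hit rate = 84.23%

84.23%


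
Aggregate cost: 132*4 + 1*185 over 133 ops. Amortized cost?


Formula: Amortized cost = Total cost / Operations
Total cost = (132 * 4) + (1 * 185)
Total cost = 528 + 185 = 713
Amortized = 713 / 133 = 5.3609

5.3609


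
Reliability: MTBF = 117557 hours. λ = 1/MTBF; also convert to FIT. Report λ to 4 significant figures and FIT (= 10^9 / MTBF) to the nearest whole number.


Formula: λ = 1 / MTBF; FIT = λ × 1e9 = 1e9 / MTBF
λ = 1 / 117557 ≈ 8.507e-06 failures/hour
FIT = 1e9 / 117557 ≈ 8507 failures per 1e9 hours (nearest whole number)

λ = 8.507e-06 /h, FIT = 8507


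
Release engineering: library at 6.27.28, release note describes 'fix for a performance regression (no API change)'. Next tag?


Current: 6.27.28
Change category: 'fix for a performance regression (no API change)' → patch bump
SemVer rule: patch bump → increment PATCH (MAJOR and MINOR unchanged)
New: 6.27.29

6.27.29


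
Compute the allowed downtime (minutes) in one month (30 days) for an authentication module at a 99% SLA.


Formula: allowed downtime = period * (100 - SLA) / 100
Period (month (30 days)) = 43200 minutes
Unavailability fraction = (100 - 99.0) / 100
Allowed downtime = 43200 * (100 - 99.0) / 100
Allowed downtime = 432.0 minutes

432.0 minutes


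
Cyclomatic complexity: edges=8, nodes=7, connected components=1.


Formula: V(G) = E - N + 2P
V(G) = 8 - 7 + 2*1
V(G) = 1 + 2
V(G) = 3

3


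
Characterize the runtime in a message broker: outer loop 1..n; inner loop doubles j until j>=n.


Reasoning: linear outer times logarithmic inner
Complexity: O(n log n)

O(n log n)


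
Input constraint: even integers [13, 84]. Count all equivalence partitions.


Constraint: even integers in [13, 84]
Class 1: x < 13 — out-of-range invalid
Class 2: x in [13,84] but odd — wrong type invalid
Class 3: x in [13,84] and even — valid
Class 4: x > 84 — out-of-range invalid
Total equivalence classes: 4

4 equivalence classes


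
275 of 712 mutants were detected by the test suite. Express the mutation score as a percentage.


Mutation score = killed / total * 100
Mutation score = 275 / 712 * 100
Mutation score = 38.62%

38.62%


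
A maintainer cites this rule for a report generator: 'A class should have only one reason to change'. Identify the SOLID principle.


This describes the Single Responsibility Principle (SRP)

Single Responsibility Principle (SRP)


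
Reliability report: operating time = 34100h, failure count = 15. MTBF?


Formula: MTBF = Total operating time / Number of failures
MTBF = 34100 / 15
MTBF = 2273.33 hours

2273.33 hours


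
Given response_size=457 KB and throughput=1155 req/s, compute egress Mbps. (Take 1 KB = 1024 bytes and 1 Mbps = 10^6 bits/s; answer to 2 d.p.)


Formula: Mbps = payload_bytes * RPS * 8 / 1e6
Payload per request = 457 KB = 457 * 1024 = 467968 bytes
Total bytes/sec = 467968 * 1155 = 540503040
Total bits/sec = 540503040 * 8 = 4324024320
Mbps = 4324024320 / 1e6 = 4324.02

4324.02 Mbps


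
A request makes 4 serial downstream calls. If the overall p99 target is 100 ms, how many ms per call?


Formula: per_stage = total_budget / stages
per_stage = 100 / 4
per_stage = 25.0 ms

25.0 ms


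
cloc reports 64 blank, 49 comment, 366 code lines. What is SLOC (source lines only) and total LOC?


Total LOC = blank + comment + code
Total LOC = 64 + 49 + 366 = 479
SLOC (source only) = code = 366

Total LOC: 479, SLOC: 366


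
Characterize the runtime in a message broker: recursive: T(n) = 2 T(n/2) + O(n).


Reasoning: master theorem case 2 (merge-sort recurrence)
Complexity: O(n log n)

O(n log n)


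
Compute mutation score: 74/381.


Mutation score = killed / total * 100
Mutation score = 74 / 381 * 100
Mutation score = 19.42%

19.42%


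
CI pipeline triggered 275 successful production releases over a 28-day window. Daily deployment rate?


Formula: deployments per day = releases / days
= 275 / 28
= 9.821 deploys/day
(equivalently, 68.75 deploys/week)

9.821 deploys/day


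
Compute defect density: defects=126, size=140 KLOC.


Defect density = defects / KLOC
Defect density = 126 / 140
Defect density = 0.9 defects/KLOC

0.9 defects/KLOC


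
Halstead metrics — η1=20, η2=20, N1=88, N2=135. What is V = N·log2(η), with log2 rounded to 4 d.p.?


Formula: V = N * log2(η), where N = N1 + N2 and η = η1 + η2
η = 20 + 20 = 40
N = 88 + 135 = 223
log2(40) ≈ 5.3219
V = 223 * 5.3219 = 1186.78

1186.78


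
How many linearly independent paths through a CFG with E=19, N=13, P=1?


Formula: V(G) = E - N + 2P
V(G) = 19 - 13 + 2*1
V(G) = 6 + 2
V(G) = 8

8


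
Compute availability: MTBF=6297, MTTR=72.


Availability = MTBF / (MTBF + MTTR)
Availability = 6297 / (6297 + 72)
Availability = 6297 / 6369
Availability = 98.8695%

98.8695%


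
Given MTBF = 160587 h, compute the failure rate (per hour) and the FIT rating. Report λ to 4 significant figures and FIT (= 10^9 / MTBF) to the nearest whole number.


Formula: λ = 1 / MTBF; FIT = λ × 1e9 = 1e9 / MTBF
λ = 1 / 160587 ≈ 6.227e-06 failures/hour
FIT = 1e9 / 160587 ≈ 6227 failures per 1e9 hours (nearest whole number)

λ = 6.227e-06 /h, FIT = 6227


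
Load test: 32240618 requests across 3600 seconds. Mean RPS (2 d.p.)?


Formula: throughput = requests / seconds
throughput = 32240618 / 3600
throughput = 8955.73 requests/second

8955.73 requests/second


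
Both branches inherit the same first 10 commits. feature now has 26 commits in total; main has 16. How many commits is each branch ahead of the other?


Common ancestor: commit #10
feature commits after divergence: 26 - 10 = 16
main commits after divergence: 16 - 10 = 6
feature is 16 commits ahead of main
main is 6 commits ahead of feature

feature ahead: 16, main ahead: 6


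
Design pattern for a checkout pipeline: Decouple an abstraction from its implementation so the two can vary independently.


This matches the Bridge pattern

Bridge


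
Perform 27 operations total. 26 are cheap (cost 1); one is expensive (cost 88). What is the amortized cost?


Formula: Amortized cost = Total cost / Operations
Total cost = (26 * 1) + (1 * 88)
Total cost = 26 + 88 = 114
Amortized = 114 / 27 = 4.2222

4.2222


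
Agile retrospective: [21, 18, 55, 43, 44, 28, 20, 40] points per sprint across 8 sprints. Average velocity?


Formula: Avg velocity = Total points / Number of sprints
Points: [21, 18, 55, 43, 44, 28, 20, 40]
Sum = 21 + 18 + 55 + 43 + 44 + 28 + 20 + 40 = 269
Avg velocity = 269 / 8 = 33.63 points/sprint

33.63 points/sprint


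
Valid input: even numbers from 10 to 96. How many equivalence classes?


Constraint: even integers in [10, 96]
Class 1: x < 10 — out-of-range invalid
Class 2: x in [10,96] but odd — wrong type invalid
Class 3: x in [10,96] and even — valid
Class 4: x > 96 — out-of-range invalid
Total equivalence classes: 4

4 equivalence classes


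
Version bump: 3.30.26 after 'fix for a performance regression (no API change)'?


Current: 3.30.26
Change category: 'fix for a performance regression (no API change)' → patch bump
SemVer rule: patch bump → increment PATCH (MAJOR and MINOR unchanged)
New: 3.30.27

3.30.27


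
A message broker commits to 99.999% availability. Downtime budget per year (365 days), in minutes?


Formula: allowed downtime = period * (100 - SLA) / 100
Period (year (365 days)) = 525600 minutes
Unavailability fraction = (100 - 99.999) / 100
Allowed downtime = 525600 * (100 - 99.999) / 100
Allowed downtime = 5.256 minutes

5.256 minutes


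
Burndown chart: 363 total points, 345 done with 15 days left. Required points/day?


Formula: Required rate = Remaining points / Days left
Remaining = 363 - 345 = 18 points
Required rate = 18 / 15 = 1.2 points/day

1.2 points/day


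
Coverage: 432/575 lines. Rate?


Coverage = covered / total * 100
Coverage = 432 / 575 * 100
Coverage = 75.13%

75.13%


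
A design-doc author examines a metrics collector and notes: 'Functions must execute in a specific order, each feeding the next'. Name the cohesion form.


Reasoning: Output of one is input to next
Type: Sequential cohesion

Sequential cohesion


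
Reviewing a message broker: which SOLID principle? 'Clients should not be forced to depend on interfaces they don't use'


This describes the Interface Segregation Principle (ISP)

Interface Segregation Principle (ISP)


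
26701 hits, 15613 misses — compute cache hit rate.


Formula: hit rate = hits / (hits + misses) * 100
hit rate = 26701 / (26701 + 15613) * 100
hit rate = 26701 / 42314 * 100
hit rate = 63.1%

63.1%


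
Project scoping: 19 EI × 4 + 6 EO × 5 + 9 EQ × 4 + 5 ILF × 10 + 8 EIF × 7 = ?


UFP = EI*4 + EO*5 + EQ*4 + ILF*10 + EIF*7
UFP = 19*4 + 6*5 + 9*4 + 5*10 + 8*7
UFP = 76 + 30 + 36 + 50 + 56
UFP = 248

248


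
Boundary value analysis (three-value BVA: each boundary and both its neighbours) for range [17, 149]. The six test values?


Range: [17, 149]
Boundaries: just below min, min, min+1, max-1, max, just above max
Values: [16, 17, 18, 148, 149, 150]

[16, 17, 18, 148, 149, 150]


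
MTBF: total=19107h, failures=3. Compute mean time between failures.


Formula: MTBF = Total operating time / Number of failures
MTBF = 19107 / 3
MTBF = 6369.0 hours

6369.0 hours


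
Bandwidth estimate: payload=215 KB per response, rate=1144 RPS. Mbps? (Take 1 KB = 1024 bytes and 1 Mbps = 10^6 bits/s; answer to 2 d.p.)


Formula: Mbps = payload_bytes * RPS * 8 / 1e6
Payload per request = 215 KB = 215 * 1024 = 220160 bytes
Total bytes/sec = 220160 * 1144 = 251863040
Total bits/sec = 251863040 * 8 = 2014904320
Mbps = 2014904320 / 1e6 = 2014.9

2014.9 Mbps


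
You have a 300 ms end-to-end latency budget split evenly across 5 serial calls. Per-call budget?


Formula: per_stage = total_budget / stages
per_stage = 300 / 5
per_stage = 60.0 ms

60.0 ms


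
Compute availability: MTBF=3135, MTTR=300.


Availability = MTBF / (MTBF + MTTR)
Availability = 3135 / (3135 + 300)
Availability = 3135 / 3435
Availability = 91.2664%

91.2664%


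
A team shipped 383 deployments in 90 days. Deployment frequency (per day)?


Formula: deployments per day = releases / days
= 383 / 90
= 4.256 deploys/day
(equivalently, 29.79 deploys/week)

4.256 deploys/day


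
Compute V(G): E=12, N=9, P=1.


Formula: V(G) = E - N + 2P
V(G) = 12 - 9 + 2*1
V(G) = 3 + 2
V(G) = 5

5


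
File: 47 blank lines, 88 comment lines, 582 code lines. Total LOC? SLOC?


Total LOC = blank + comment + code
Total LOC = 47 + 88 + 582 = 717
SLOC (source only) = code = 582

Total LOC: 717, SLOC: 582


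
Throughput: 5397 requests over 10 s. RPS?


Formula: throughput = requests / seconds
throughput = 5397 / 10
throughput = 539.7 requests/second

539.7 requests/second


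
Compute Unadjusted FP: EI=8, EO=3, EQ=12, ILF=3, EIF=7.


UFP = EI*4 + EO*5 + EQ*4 + ILF*10 + EIF*7
UFP = 8*4 + 3*5 + 12*4 + 3*10 + 7*7
UFP = 32 + 15 + 48 + 30 + 49
UFP = 174

174


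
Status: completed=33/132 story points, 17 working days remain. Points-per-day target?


Formula: Required rate = Remaining points / Days left
Remaining = 132 - 33 = 99 points
Required rate = 99 / 17 = 5.82 points/day

5.82 points/day


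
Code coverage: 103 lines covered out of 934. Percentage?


Coverage = covered / total * 100
Coverage = 103 / 934 * 100
Coverage = 11.03%

11.03%


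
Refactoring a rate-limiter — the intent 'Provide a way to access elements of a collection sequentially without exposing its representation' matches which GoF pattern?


This matches the Iterator pattern

Iterator


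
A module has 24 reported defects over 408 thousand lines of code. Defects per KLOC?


Defect density = defects / KLOC
Defect density = 24 / 408
Defect density = 0.059 defects/KLOC

0.059 defects/KLOC


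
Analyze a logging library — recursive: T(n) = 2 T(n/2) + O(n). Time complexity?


Reasoning: master theorem case 2 (merge-sort recurrence)
Complexity: O(n log n)

O(n log n)


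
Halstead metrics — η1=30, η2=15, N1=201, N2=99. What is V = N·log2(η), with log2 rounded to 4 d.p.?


Formula: V = N * log2(η), where N = N1 + N2 and η = η1 + η2
η = 30 + 15 = 45
N = 201 + 99 = 300
log2(45) ≈ 5.4919
V = 300 * 5.4919 = 1647.57

1647.57


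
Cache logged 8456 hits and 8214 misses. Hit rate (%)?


Formula: hit rate = hits / (hits + misses) * 100
hit rate = 8456 / (8456 + 8214) * 100
hit rate = 8456 / 16670 * 100
hit rate = 50.73%

50.73%


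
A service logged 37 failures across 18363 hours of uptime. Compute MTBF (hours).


Formula: MTBF = Total operating time / Number of failures
MTBF = 18363 / 37
MTBF = 496.3 hours

496.3 hours


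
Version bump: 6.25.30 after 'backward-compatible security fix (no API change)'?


Current: 6.25.30
Change category: 'backward-compatible security fix (no API change)' → patch bump
SemVer rule: patch bump → increment PATCH (MAJOR and MINOR unchanged)
New: 6.25.31

6.25.31


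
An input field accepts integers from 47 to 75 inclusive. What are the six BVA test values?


Range: [47, 75]
Boundaries: just below min, min, min+1, max-1, max, just above max
Values: [46, 47, 48, 74, 75, 76]

[46, 47, 48, 74, 75, 76]


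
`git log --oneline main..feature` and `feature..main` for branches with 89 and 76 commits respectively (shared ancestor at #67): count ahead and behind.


Common ancestor: commit #67
feature commits after divergence: 89 - 67 = 22
main commits after divergence: 76 - 67 = 9
feature is 22 commits ahead of main
main is 9 commits ahead of feature

feature ahead: 22, main ahead: 9


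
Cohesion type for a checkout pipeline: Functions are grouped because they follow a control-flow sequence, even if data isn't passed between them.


Reasoning: Grouped by order of execution within a routine, not by data flow
Type: Procedural cohesion

Procedural cohesion


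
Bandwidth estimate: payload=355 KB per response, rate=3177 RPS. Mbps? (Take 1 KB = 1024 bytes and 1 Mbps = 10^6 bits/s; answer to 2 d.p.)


Formula: Mbps = payload_bytes * RPS * 8 / 1e6
Payload per request = 355 KB = 355 * 1024 = 363520 bytes
Total bytes/sec = 363520 * 3177 = 1154903040
Total bits/sec = 1154903040 * 8 = 9239224320
Mbps = 9239224320 / 1e6 = 9239.22

9239.22 Mbps


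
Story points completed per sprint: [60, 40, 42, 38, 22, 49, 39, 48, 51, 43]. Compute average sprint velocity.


Formula: Avg velocity = Total points / Number of sprints
Points: [60, 40, 42, 38, 22, 49, 39, 48, 51, 43]
Sum = 60 + 40 + 42 + 38 + 22 + 49 + 39 + 48 + 51 + 43 = 432
Avg velocity = 432 / 10 = 43.2 points/sprint

43.2 points/sprint


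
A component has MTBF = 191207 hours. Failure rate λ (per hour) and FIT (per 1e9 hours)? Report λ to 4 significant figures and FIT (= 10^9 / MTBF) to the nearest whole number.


Formula: λ = 1 / MTBF; FIT = λ × 1e9 = 1e9 / MTBF
λ = 1 / 191207 ≈ 5.230e-06 failures/hour
FIT = 1e9 / 191207 ≈ 5230 failures per 1e9 hours (nearest whole number)

λ = 5.230e-06 /h, FIT = 5230


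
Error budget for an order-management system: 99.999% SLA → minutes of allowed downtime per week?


Formula: allowed downtime = period * (100 - SLA) / 100
Period (week) = 10080 minutes
Unavailability fraction = (100 - 99.999) / 100
Allowed downtime = 10080 * (100 - 99.999) / 100
Allowed downtime = 0.1008 minutes

0.1008 minutes


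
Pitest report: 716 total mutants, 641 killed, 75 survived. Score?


Mutation score = killed / total * 100
Mutation score = 641 / 716 * 100
Mutation score = 89.53%

89.53%


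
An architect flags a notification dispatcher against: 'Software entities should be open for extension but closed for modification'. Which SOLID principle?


This describes the Open/Closed Principle (OCP)

Open/Closed Principle (OCP)


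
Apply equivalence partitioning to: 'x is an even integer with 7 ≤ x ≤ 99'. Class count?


Constraint: even integers in [7, 99]
Class 1: x < 7 — out-of-range invalid
Class 2: x in [7,99] but odd — wrong type invalid
Class 3: x in [7,99] and even — valid
Class 4: x > 99 — out-of-range invalid
Total equivalence classes: 4

4 equivalence classes
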